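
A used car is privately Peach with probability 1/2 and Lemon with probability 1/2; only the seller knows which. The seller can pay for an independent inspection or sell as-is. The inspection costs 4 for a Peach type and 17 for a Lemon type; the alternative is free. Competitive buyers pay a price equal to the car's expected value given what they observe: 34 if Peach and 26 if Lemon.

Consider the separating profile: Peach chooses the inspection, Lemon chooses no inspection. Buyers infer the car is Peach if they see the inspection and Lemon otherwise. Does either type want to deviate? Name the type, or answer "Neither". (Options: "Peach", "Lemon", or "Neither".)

The inspection pays 34; no inspection pays 26.
Peach: assigned the inspection, nets 34 − 4 = 30; deviating to no inspection nets 26.
Lemon: assigned no inspection, nets 26; deviating to the inspection nets 34 − 17 = 17.
Both types strictly prefer their assigned action; no profitable deviation.

Neither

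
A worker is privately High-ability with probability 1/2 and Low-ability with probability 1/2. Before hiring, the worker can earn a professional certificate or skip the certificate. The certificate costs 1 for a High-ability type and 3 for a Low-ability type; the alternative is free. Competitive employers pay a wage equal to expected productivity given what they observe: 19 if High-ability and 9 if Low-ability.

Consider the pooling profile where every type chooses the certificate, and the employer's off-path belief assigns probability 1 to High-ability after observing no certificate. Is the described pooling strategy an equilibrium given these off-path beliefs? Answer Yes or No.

On path, the employer holds the prior and pays 1/2·19 + 1/2·9 = 14. Off path (no certificate), believing High-ability, it pays 19.
High-ability: the certificate nets 14 − 1 = 13; no certificate nets 19. High-ability would deviate.
Low-ability: the certificate nets 14 − 3 = 11; no certificate nets 19. Low-ability would deviate.
A type deviates, so pooling fails.

No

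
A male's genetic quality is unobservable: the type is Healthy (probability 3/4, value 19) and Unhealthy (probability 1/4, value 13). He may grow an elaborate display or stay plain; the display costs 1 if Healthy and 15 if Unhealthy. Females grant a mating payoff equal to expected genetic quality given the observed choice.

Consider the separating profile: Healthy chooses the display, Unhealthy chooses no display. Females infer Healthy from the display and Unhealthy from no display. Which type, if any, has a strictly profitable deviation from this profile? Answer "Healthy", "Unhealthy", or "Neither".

Neither

The display pays 19; no display pays 13.
Healthy: assigned the display, nets 19 − 1 = 18; deviating to no display nets 13.
Unhealthy: assigned no display, nets 13; deviating to the display nets 19 − 15 = 4.
Both types strictly prefer their assigned action; no profitable deviation.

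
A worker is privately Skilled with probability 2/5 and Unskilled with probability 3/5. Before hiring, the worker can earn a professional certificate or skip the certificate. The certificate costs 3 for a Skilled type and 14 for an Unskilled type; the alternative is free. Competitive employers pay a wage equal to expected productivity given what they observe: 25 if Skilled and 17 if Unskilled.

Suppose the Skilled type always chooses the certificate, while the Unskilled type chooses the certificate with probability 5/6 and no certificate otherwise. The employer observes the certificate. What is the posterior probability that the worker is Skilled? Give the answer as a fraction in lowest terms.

P(the certificate) = (2/5)·1 + (3/5)·(5/6) = 9/10.
By Bayes' rule, P(Skilled | the certificate) = (2/5) / (9/10) = 4/9.

4/9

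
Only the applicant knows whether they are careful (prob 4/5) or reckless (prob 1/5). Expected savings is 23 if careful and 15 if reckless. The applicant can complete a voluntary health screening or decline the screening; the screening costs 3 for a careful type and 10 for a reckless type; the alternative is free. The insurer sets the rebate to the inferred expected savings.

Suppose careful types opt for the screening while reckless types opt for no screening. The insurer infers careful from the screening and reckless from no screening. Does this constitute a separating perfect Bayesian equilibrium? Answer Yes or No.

Under these beliefs, the screening earns rebate 23 and no screening earns rebate 15.
careful: the screening nets 23 − 3 = 20; no screening nets 15. careful prefers the screening.
reckless: the screening nets 23 − 10 = 13; no screening nets 15. reckless prefers no screening.
Neither type deviates, so the separating profile is an equilibrium.

Yes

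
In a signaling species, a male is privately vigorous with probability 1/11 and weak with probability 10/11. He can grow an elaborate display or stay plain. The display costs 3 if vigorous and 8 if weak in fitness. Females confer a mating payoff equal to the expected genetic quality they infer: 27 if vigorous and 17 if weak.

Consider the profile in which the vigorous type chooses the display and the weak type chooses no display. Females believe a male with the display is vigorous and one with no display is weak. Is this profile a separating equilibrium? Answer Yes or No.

No

Under these beliefs, the display earns mating payoff 27 and no display earns mating payoff 17.
vigorous: the display nets 27 − 3 = 24; no display nets 17. vigorous prefers the display.
weak: the display nets 27 − 8 = 19; no display nets 17. weak would deviate to the display.
weak has a profitable deviation, so the profile is not an equilibrium.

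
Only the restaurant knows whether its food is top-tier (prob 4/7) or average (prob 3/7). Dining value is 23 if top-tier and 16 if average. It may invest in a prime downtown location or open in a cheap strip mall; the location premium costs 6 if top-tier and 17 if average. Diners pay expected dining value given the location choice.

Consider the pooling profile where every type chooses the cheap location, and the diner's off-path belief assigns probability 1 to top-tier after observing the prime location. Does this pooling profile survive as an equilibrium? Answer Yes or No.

Yes

On path, the diner holds the prior and pays 4/7·23 + 3/7·16 = 20. Off path (the prime location), believing top-tier, it pays 23.
top-tier: the cheap location nets 20; the prime location nets 23 − 6 = 17. top-tier stays.
average: the cheap location nets 20; the prime location nets 23 − 17 = 6. average stays.
No type deviates, so pooling is sustained.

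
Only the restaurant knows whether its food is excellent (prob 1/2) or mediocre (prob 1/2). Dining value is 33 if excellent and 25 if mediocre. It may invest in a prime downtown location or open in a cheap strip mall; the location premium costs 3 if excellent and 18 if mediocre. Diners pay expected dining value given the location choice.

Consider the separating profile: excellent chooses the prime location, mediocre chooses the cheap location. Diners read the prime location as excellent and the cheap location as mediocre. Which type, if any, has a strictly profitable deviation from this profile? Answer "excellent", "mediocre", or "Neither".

Neither

The prime location pays 33; the cheap location pays 25.
excellent: assigned the prime location, nets 33 − 3 = 30; deviating to the cheap location nets 25.
mediocre: assigned the cheap location, nets 25; deviating to the prime location nets 33 − 18 = 15.
Both types strictly prefer their assigned action; no profitable deviation.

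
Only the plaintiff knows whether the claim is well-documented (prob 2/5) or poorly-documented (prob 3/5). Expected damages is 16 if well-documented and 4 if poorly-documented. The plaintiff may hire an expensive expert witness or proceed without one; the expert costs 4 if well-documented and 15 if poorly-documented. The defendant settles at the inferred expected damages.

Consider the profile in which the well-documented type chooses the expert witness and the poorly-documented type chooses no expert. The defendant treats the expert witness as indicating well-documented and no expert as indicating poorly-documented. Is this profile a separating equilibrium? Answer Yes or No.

Under these beliefs, the expert witness earns settlement 16 and no expert earns settlement 4.
well-documented: the expert witness nets 16 − 4 = 12; no expert nets 4. well-documented prefers the expert witness.
poorly-documented: the expert witness nets 16 − 15 = 1; no expert nets 4. poorly-documented prefers no expert.
Neither type deviates, so the separating profile is an equilibrium.

Yes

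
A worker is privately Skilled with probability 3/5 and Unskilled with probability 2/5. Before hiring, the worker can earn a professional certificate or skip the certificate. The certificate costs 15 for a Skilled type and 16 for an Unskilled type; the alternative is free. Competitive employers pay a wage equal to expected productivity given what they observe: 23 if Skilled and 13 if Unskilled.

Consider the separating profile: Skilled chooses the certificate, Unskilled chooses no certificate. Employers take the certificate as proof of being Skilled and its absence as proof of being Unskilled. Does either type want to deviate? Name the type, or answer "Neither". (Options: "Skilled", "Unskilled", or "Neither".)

The certificate pays 23; no certificate pays 13.
Skilled: assigned the certificate, nets 23 − 15 = 8; deviating to no certificate nets 13.
Unskilled: assigned no certificate, nets 13; deviating to the certificate nets 23 − 16 = 7.
The Skilled type gains 5 by deviating.

Skilled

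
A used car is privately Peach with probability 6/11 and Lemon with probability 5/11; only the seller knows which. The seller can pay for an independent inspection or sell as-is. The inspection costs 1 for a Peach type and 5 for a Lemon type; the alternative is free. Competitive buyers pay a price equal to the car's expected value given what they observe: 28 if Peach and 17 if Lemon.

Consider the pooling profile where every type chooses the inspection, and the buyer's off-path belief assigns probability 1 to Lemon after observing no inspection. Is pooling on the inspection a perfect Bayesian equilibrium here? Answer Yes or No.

On path, the buyer holds the prior and pays 6/11·28 + 5/11·17 = 23. Off path (no inspection), believing Lemon, it pays 17.
Peach: the inspection nets 23 − 1 = 22; no inspection nets 17. Peach stays.
Lemon: the inspection nets 23 − 5 = 18; no inspection nets 17. Lemon stays.
No type deviates, so pooling is sustained.

Yes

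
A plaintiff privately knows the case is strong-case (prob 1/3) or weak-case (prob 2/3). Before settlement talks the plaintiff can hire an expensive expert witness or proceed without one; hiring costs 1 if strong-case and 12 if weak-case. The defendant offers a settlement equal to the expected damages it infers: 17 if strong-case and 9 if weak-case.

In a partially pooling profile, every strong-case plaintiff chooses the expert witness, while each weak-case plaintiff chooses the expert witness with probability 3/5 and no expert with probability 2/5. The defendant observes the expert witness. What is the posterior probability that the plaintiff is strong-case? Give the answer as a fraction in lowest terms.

5/11

P(the expert witness) = (1/3)·1 + (2/3)·(3/5) = 11/15.
By Bayes' rule, P(strong-case | the expert witness) = (1/3) / (11/15) = 5/11.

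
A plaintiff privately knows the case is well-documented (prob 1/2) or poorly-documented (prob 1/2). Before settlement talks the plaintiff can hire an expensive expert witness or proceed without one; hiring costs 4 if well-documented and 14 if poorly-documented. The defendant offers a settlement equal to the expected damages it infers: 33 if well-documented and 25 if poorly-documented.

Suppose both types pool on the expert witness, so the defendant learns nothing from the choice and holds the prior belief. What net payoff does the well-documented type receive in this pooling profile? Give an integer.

25

Pooled settlement = 1/2·33 + 1/2·25 = 29.
well-documented pays cost 4 for the expert witness, so net payoff = 29 − 4 = 25.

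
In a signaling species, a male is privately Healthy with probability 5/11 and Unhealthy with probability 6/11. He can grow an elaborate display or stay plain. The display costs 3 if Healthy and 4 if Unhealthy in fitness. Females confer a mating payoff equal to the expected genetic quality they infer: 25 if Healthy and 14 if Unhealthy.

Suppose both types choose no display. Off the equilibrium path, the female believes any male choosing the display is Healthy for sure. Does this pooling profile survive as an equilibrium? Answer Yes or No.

No

On path, the female holds the prior and pays 5/11·25 + 6/11·14 = 19. Off path (the display), believing Healthy, it pays 25.
Healthy: no display nets 19; the display nets 25 − 3 = 22. Healthy would deviate.
Unhealthy: no display nets 19; the display nets 25 − 4 = 21. Unhealthy would deviate.
A type deviates, so pooling fails.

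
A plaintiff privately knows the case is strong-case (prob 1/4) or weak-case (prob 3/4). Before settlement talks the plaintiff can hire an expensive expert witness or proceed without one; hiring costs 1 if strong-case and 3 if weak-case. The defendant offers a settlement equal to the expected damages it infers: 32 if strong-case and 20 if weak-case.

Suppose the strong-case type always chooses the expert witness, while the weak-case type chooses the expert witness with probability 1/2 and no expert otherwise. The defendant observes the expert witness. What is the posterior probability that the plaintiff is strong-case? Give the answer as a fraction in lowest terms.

2/5

P(the expert witness) = (1/4)·1 + (3/4)·(1/2) = 5/8.
By Bayes' rule, P(strong-case | the expert witness) = (1/4) / (5/8) = 2/5.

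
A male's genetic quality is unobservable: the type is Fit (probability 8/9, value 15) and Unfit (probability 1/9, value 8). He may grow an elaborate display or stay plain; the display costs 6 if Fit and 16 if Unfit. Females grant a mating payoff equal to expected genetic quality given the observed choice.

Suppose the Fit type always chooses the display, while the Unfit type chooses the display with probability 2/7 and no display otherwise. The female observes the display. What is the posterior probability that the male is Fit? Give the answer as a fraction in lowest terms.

28/29

P(the display) = (8/9)·1 + (1/9)·(2/7) = 58/63.
By Bayes' rule, P(Fit | the display) = (8/9) / (58/63) = 28/29.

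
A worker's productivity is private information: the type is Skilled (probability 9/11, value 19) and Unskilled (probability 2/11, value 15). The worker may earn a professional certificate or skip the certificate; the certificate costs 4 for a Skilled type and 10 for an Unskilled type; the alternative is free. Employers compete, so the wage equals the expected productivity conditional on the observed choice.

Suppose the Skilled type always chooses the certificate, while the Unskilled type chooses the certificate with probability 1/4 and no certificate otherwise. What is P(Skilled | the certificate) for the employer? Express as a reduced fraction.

P(the certificate) = (9/11)·1 + (2/11)·(1/4) = 19/22.
By Bayes' rule, P(Skilled | the certificate) = (9/11) / (19/22) = 18/19.

18/19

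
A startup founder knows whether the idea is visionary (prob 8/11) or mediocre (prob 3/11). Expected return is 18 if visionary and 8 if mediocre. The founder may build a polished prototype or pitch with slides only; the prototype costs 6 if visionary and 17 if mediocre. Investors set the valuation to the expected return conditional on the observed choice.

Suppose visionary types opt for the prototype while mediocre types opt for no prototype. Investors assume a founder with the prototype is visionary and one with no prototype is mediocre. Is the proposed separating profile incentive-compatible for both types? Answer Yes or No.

Yes

Under these beliefs, the prototype earns valuation 18 and no prototype earns valuation 8.
visionary: the prototype nets 18 − 6 = 12; no prototype nets 8. visionary prefers the prototype.
mediocre: the prototype nets 18 − 17 = 1; no prototype nets 8. mediocre prefers no prototype.
Neither type deviates, so the separating profile is an equilibrium.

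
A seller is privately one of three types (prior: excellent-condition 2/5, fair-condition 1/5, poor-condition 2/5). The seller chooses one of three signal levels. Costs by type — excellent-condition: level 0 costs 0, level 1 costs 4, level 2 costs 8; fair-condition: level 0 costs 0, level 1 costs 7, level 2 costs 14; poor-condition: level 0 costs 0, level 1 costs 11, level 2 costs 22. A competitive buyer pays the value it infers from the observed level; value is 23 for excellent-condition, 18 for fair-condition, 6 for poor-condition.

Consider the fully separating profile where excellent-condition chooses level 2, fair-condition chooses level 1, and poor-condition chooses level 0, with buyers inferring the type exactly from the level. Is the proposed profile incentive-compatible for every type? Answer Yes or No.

No

Separating prices: level 2 → 23, level 1 → 18, level 0 → 6.
excellent-condition (assigned level 2): level 0: 6 − 0 = 6; level 1: 18 − 4 = 14; level 2: 23 − 8 = 15. excellent-condition stays.
fair-condition (assigned level 1): level 0: 6 − 0 = 6; level 1: 18 − 7 = 11; level 2: 23 − 14 = 9. fair-condition stays.
poor-condition (assigned level 0): level 0: 6 − 0 = 6; level 1: 18 − 11 = 7; level 2: 23 − 22 = 1. poor-condition prefers level 1.
At least one type deviates; the separating profile fails.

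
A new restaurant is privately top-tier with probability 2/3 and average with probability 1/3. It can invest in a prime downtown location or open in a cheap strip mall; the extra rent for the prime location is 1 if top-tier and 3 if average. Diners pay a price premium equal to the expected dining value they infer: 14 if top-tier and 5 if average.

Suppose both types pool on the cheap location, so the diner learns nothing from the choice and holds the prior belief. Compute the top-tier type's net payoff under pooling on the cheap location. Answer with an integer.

Pooled price premium = 2/3·14 + 1/3·5 = 11.
top-tier pays no cost for the cheap location, so net payoff = 11.

11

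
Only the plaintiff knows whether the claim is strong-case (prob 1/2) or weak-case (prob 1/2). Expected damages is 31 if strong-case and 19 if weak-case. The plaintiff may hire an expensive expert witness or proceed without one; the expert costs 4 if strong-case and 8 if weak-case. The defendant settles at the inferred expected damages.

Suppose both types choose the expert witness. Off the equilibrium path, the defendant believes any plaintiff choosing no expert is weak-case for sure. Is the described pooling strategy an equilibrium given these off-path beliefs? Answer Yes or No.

On path, the defendant holds the prior and pays 1/2·31 + 1/2·19 = 25. Off path (no expert), believing weak-case, it pays 19.
strong-case: the expert witness nets 25 − 4 = 21; no expert nets 19. strong-case stays.
weak-case: the expert witness nets 25 − 8 = 17; no expert nets 19. weak-case would deviate.
A type deviates, so pooling fails.

No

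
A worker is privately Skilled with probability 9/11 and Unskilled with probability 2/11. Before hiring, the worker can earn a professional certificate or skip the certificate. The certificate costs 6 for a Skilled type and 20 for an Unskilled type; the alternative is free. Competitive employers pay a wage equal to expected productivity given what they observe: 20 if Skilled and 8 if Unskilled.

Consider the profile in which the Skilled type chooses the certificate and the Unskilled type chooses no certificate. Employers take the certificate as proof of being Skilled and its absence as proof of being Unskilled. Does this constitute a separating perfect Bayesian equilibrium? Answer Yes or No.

Yes

Under these beliefs, the certificate earns wage 20 and no certificate earns wage 8.
Skilled: the certificate nets 20 − 6 = 14; no certificate nets 8. Skilled prefers the certificate.
Unskilled: the certificate nets 20 − 20 = 0; no certificate nets 8. Unskilled prefers no certificate.
Neither type deviates, so the separating profile is an equilibrium.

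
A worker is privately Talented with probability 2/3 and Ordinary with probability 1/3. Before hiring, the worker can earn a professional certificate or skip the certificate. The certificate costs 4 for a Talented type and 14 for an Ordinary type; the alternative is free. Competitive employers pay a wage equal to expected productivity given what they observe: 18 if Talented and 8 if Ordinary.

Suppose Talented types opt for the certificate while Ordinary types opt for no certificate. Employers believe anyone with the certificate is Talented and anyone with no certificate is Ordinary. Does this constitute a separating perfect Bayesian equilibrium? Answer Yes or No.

Under these beliefs, the certificate earns wage 18 and no certificate earns wage 8.
Talented: the certificate nets 18 − 4 = 14; no certificate nets 8. Talented prefers the certificate.
Ordinary: the certificate nets 18 − 14 = 4; no certificate nets 8. Ordinary prefers no certificate.
Neither type deviates, so the separating profile is an equilibrium.

Yes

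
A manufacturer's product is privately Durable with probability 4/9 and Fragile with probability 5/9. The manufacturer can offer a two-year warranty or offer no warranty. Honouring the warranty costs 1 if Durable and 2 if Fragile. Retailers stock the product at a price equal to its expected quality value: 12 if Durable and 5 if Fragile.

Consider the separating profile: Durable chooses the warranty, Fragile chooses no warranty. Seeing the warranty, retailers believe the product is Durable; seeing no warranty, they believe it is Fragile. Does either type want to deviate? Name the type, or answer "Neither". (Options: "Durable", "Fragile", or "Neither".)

The warranty pays 12; no warranty pays 5.
Durable: assigned the warranty, nets 12 − 1 = 11; deviating to no warranty nets 5.
Fragile: assigned no warranty, nets 5; deviating to the warranty nets 12 − 2 = 10.
The Fragile type gains 5 by deviating.

Fragile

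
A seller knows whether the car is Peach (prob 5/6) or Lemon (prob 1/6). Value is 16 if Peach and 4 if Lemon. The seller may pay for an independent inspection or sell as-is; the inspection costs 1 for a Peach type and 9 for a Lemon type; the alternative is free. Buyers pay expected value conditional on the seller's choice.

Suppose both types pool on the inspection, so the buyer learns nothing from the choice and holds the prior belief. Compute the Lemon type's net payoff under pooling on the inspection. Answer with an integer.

5

Pooled price = 5/6·16 + 1/6·4 = 14.
Lemon pays cost 9 for the inspection, so net payoff = 14 − 9 = 5.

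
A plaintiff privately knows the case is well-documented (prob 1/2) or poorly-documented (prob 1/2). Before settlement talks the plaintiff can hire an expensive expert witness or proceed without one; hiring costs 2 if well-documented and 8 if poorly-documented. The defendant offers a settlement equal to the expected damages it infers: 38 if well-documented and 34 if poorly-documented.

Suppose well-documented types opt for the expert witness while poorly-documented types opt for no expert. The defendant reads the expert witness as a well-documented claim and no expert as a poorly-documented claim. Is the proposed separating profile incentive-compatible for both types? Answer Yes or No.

Yes

Under these beliefs, the expert witness earns settlement 38 and no expert earns settlement 34.
well-documented: the expert witness nets 38 − 2 = 36; no expert nets 34. well-documented prefers the expert witness.
poorly-documented: the expert witness nets 38 − 8 = 30; no expert nets 34. poorly-documented prefers no expert.
Neither type deviates, so the separating profile is an equilibrium.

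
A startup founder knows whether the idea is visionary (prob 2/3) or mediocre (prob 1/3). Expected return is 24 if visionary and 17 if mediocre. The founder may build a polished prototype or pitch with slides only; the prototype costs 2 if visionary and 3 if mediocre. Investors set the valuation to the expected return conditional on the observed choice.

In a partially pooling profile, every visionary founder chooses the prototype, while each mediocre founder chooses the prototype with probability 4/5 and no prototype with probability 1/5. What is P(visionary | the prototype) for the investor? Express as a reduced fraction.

5/7

P(the prototype) = (2/3)·1 + (1/3)·(4/5) = 14/15.
By Bayes' rule, P(visionary | the prototype) = (2/3) / (14/15) = 5/7.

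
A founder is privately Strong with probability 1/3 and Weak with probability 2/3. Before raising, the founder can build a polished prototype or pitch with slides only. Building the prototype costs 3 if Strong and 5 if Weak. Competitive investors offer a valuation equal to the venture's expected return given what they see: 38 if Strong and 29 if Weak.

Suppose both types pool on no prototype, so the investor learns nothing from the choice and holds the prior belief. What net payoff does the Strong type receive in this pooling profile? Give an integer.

Pooled valuation = 1/3·38 + 2/3·29 = 32.
Strong pays no cost for no prototype, so net payoff = 32.

32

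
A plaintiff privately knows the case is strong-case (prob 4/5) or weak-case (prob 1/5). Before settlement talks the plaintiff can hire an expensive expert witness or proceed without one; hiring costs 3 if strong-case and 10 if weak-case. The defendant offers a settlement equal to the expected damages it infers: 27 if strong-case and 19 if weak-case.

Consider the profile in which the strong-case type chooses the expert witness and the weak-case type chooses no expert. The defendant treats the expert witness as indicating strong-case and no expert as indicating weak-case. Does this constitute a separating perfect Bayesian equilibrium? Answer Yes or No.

Under these beliefs, the expert witness earns settlement 27 and no expert earns settlement 19.
strong-case: the expert witness nets 27 − 3 = 24; no expert nets 19. strong-case prefers the expert witness.
weak-case: the expert witness nets 27 − 10 = 17; no expert nets 19. weak-case prefers no expert.
Neither type deviates, so the separating profile is an equilibrium.

Yes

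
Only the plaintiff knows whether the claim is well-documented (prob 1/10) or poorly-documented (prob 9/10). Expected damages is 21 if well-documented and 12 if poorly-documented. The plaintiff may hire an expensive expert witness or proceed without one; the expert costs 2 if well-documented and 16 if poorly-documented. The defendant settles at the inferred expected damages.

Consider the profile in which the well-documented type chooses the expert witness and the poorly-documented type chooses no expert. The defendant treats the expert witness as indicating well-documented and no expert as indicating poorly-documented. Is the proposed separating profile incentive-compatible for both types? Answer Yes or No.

Under these beliefs, the expert witness earns settlement 21 and no expert earns settlement 12.
well-documented: the expert witness nets 21 − 2 = 19; no expert nets 12. well-documented prefers the expert witness.
poorly-documented: the expert witness nets 21 − 16 = 5; no expert nets 12. poorly-documented prefers no expert.
Neither type deviates, so the separating profile is an equilibrium.

Yes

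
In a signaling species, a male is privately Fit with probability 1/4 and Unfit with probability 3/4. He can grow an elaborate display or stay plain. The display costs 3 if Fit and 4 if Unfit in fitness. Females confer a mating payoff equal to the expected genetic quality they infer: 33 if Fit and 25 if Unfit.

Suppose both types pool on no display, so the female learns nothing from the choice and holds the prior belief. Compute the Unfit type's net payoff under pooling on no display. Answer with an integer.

Pooled mating payoff = 1/4·33 + 3/4·25 = 27.
Unfit pays no cost for no display, so net payoff = 27.

27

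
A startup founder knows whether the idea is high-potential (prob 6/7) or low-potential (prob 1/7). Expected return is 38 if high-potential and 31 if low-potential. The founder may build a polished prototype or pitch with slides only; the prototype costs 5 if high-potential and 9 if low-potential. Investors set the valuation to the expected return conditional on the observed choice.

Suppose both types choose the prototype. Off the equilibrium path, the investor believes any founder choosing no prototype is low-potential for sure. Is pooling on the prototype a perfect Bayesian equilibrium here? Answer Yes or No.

On path, the investor holds the prior and pays 6/7·38 + 1/7·31 = 37. Off path (no prototype), believing low-potential, it pays 31.
high-potential: the prototype nets 37 − 5 = 32; no prototype nets 31. high-potential stays.
low-potential: the prototype nets 37 − 9 = 28; no prototype nets 31. low-potential would deviate.
A type deviates, so pooling fails.

No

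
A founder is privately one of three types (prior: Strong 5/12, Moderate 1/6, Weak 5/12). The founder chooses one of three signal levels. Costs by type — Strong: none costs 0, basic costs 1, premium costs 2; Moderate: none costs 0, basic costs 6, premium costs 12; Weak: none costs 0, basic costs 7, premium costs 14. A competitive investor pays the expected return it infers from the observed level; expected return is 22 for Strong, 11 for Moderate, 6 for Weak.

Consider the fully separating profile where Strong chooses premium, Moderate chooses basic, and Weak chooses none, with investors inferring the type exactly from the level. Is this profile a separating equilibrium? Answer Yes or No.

Separating valuations: premium → 22, basic → 11, none → 6.
Strong (assigned premium): none: 6 − 0 = 6; basic: 11 − 1 = 10; premium: 22 − 2 = 20. Strong stays.
Moderate (assigned basic): none: 6 − 0 = 6; basic: 11 − 6 = 5; premium: 22 − 12 = 10. Moderate prefers premium.
Weak (assigned none): none: 6 − 0 = 6; basic: 11 − 7 = 4; premium: 22 − 14 = 8. Weak prefers premium.
At least one type deviates; the separating profile fails.

No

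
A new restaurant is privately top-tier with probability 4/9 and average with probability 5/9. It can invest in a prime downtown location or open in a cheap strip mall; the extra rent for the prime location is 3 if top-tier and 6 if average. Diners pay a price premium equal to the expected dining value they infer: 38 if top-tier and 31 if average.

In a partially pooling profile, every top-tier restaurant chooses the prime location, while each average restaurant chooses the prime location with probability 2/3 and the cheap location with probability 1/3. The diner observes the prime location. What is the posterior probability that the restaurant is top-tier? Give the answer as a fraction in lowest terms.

6/11

P(the prime location) = (4/9)·1 + (5/9)·(2/3) = 22/27.
By Bayes' rule, P(top-tier | the prime location) = (4/9) / (22/27) = 6/11.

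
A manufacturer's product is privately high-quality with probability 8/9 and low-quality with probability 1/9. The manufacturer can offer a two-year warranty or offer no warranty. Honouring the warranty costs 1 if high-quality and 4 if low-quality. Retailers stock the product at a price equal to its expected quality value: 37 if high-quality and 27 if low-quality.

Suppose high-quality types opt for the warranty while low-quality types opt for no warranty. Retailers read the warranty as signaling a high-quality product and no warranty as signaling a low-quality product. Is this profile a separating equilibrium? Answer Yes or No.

Under these beliefs, the warranty earns price 37 and no warranty earns price 27.
high-quality: the warranty nets 37 − 1 = 36; no warranty nets 27. high-quality prefers the warranty.
low-quality: the warranty nets 37 − 4 = 33; no warranty nets 27. low-quality would deviate to the warranty.
low-quality has a profitable deviation, so the profile is not an equilibrium.

No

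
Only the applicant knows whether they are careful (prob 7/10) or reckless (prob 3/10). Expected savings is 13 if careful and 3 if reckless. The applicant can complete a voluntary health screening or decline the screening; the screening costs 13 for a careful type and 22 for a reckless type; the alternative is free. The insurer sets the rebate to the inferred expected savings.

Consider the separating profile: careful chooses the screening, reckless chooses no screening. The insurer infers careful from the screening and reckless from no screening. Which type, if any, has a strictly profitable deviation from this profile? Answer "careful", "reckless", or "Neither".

The screening pays 13; no screening pays 3.
careful: assigned the screening, nets 13 − 13 = 0; deviating to no screening nets 3.
reckless: assigned no screening, nets 3; deviating to the screening nets 13 − 22 = -9.
The careful type gains 3 by deviating.

careful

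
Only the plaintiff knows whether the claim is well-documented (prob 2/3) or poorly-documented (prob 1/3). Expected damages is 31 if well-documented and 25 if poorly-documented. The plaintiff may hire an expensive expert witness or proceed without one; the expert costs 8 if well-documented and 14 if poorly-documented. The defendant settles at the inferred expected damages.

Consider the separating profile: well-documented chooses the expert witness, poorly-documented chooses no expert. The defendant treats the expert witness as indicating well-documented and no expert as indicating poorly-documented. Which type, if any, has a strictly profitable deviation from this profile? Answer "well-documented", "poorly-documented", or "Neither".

The expert witness pays 31; no expert pays 25.
well-documented: assigned the expert witness, nets 31 − 8 = 23; deviating to no expert nets 25.
poorly-documented: assigned no expert, nets 25; deviating to the expert witness nets 31 − 14 = 17.
The well-documented type gains 2 by deviating.

well-documented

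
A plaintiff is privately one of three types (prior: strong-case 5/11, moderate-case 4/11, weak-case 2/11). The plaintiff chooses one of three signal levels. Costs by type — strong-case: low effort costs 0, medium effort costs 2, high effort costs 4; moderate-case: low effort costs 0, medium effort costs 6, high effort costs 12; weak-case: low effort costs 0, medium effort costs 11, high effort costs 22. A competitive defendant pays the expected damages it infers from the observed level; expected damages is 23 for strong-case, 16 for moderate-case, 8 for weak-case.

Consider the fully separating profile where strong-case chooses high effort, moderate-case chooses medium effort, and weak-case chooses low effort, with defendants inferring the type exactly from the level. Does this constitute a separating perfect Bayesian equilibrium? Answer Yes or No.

No

Separating settlements: high effort → 23, medium effort → 16, low effort → 8.
strong-case (assigned high effort): low effort: 8 − 0 = 8; medium effort: 16 − 2 = 14; high effort: 23 − 4 = 19. strong-case stays.
moderate-case (assigned medium effort): low effort: 8 − 0 = 8; medium effort: 16 − 6 = 10; high effort: 23 − 12 = 11. moderate-case prefers high effort.
weak-case (assigned low effort): low effort: 8 − 0 = 8; medium effort: 16 − 11 = 5; high effort: 23 − 22 = 1. weak-case stays.
At least one type deviates; the separating profile fails.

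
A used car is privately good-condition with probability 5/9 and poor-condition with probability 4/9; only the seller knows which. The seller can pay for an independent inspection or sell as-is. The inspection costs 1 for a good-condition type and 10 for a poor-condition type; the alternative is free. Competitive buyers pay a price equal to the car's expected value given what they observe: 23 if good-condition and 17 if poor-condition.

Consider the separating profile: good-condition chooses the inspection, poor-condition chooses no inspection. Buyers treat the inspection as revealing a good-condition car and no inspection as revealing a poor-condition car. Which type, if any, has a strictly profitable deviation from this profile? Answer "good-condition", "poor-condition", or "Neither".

Neither

The inspection pays 23; no inspection pays 17.
good-condition: assigned the inspection, nets 23 − 1 = 22; deviating to no inspection nets 17.
poor-condition: assigned no inspection, nets 17; deviating to the inspection nets 23 − 10 = 13.
Both types strictly prefer their assigned action; no profitable deviation.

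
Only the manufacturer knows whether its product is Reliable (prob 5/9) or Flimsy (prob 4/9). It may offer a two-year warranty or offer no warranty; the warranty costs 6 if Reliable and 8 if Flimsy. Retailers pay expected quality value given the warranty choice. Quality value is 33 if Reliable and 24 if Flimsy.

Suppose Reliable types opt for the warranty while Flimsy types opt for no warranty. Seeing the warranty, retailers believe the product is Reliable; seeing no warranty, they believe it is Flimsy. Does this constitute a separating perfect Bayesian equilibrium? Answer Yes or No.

Under these beliefs, the warranty earns price 33 and no warranty earns price 24.
Reliable: the warranty nets 33 − 6 = 27; no warranty nets 24. Reliable prefers the warranty.
Flimsy: the warranty nets 33 − 8 = 25; no warranty nets 24. Flimsy would deviate to the warranty.
Flimsy has a profitable deviation, so the profile is not an equilibrium.

No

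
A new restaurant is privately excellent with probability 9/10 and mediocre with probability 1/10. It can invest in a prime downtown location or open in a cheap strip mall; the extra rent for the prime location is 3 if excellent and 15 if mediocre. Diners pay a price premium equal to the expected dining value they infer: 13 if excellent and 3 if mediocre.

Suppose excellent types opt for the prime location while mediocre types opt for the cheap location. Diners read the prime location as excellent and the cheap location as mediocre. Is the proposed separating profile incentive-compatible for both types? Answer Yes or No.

Yes

Under these beliefs, the prime location earns price premium 13 and the cheap location earns price premium 3.
excellent: the prime location nets 13 − 3 = 10; the cheap location nets 3. excellent prefers the prime location.
mediocre: the prime location nets 13 − 15 = -2; the cheap location nets 3. mediocre prefers the cheap location.
Neither type deviates, so the separating profile is an equilibrium.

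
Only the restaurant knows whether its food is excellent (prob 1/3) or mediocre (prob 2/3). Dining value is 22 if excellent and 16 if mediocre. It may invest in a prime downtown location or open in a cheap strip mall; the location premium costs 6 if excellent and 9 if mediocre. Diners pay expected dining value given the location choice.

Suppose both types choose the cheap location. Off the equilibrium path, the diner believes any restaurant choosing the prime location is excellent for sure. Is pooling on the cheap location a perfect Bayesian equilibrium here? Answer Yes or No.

On path, the diner holds the prior and pays 1/3·22 + 2/3·16 = 18. Off path (the prime location), believing excellent, it pays 22.
excellent: the cheap location nets 18; the prime location nets 22 − 6 = 16. excellent stays.
mediocre: the cheap location nets 18; the prime location nets 22 − 9 = 13. mediocre stays.
No type deviates, so pooling is sustained.

Yes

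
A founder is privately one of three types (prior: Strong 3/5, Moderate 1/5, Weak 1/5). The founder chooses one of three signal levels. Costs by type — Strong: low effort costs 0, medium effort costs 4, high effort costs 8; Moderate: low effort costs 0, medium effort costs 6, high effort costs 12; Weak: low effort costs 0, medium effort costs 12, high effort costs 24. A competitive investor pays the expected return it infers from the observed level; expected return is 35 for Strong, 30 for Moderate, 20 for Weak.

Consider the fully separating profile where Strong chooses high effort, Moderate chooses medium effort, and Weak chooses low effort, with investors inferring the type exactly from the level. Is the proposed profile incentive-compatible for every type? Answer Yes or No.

Separating valuations: high effort → 35, medium effort → 30, low effort → 20.
Strong (assigned high effort): low effort: 20 − 0 = 20; medium effort: 30 − 4 = 26; high effort: 35 − 8 = 27. Strong stays.
Moderate (assigned medium effort): low effort: 20 − 0 = 20; medium effort: 30 − 6 = 24; high effort: 35 − 12 = 23. Moderate stays.
Weak (assigned low effort): low effort: 20 − 0 = 20; medium effort: 30 − 12 = 18; high effort: 35 − 24 = 11. Weak stays.
Every type prefers its assigned level; separation holds.

Yes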